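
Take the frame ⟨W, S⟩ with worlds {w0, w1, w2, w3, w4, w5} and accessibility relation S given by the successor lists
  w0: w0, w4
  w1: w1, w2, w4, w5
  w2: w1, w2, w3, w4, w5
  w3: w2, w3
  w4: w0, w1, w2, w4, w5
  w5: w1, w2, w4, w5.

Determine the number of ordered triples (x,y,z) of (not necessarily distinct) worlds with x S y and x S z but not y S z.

12

Enumerating: (w2,w1,w3), (w2,w3,w1), (w2,w3,w4), (w2,w3,w5), (w2,w4,w3), (w2,w5,w3), (w4,w0,w1), (w4,w0,w2), (w4,w0,w5), (w4,w1,w0), (w4,w2,w0), (w4,w5,w0).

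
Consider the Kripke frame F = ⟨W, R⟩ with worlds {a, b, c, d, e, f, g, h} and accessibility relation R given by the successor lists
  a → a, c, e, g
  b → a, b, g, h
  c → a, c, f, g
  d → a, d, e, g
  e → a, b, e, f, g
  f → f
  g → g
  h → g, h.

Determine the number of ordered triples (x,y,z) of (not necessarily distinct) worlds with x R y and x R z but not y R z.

37

Enumerating: (a,c,e), (a,e,c), (a,g,a), (a,g,c), (a,g,e), (b,a,b), (b,a,h), (b,g,a), (b,g,b), (b,g,h), (b,h,a), (b,h,b), … and 25 more.
Total: 37.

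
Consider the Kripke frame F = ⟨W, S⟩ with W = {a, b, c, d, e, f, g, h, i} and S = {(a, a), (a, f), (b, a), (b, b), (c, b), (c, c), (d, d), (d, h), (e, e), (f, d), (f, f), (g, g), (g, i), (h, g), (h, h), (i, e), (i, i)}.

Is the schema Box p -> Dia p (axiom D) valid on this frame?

Axiom D corresponds to the accessibility relation being serial.
Serial: yes — every world has a successor (e.g. a S a).

Yes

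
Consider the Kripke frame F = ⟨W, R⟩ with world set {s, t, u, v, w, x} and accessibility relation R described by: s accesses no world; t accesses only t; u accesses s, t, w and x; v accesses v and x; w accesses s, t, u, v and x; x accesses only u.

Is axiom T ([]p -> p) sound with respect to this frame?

The schema T characterises exactly the reflexive frames.
Reflexive: no — s is not related to itself.

No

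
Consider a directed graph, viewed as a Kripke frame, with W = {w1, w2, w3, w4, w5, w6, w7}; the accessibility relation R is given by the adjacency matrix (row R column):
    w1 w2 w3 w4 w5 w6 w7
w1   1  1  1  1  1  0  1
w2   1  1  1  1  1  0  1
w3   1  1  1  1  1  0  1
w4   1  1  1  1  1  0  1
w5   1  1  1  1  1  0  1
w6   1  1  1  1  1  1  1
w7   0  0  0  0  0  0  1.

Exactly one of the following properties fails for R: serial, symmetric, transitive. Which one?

symmetric

Serial: yes — every world has a successor (e.g. w1 R w1).
Symmetric: no — w1 R w7 but not w7 R w1.
Transitive: yes — every two-step R-path is closed by a direct edge.
Only symmetric fails.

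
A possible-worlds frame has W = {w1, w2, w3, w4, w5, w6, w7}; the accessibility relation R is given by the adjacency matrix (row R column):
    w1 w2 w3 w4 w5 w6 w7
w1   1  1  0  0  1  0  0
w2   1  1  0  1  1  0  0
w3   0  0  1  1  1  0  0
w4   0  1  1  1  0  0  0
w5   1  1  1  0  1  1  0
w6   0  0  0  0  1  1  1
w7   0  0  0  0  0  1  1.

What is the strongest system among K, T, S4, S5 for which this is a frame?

T

Reflexive (axiom T): yes — every world is R-related to itself.
Transitive (axiom 4): no — w1 R w2 and w2 R w4, but not w1 R w4.
Euclidean (axiom 5): no — w2 R w1 and w2 R w4, but not w1 R w4.
So F validates K, T; S4 would additionally require R to be transitive. The strongest is T.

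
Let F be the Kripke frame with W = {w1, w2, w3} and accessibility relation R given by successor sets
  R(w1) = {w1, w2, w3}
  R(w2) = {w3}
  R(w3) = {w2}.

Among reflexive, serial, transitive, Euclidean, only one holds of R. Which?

Reflexive: no — w2 is not related to itself.
Serial: yes — every world has a successor (e.g. w1 R w1).
Transitive: no — w2 R w3 and w3 R w2, but not w2 R w2.
Euclidean: no — w1 R w2 and w1 R w1, but not w2 R w1.
Only serial holds.

serial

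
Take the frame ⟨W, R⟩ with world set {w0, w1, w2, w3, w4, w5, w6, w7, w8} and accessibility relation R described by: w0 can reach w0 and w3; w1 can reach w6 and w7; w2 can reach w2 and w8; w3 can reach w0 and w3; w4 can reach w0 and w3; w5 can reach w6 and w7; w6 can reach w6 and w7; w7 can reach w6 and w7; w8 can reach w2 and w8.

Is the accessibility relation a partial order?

Reflexive: no — w1 is not related to itself.
Transitive: yes — every two-step R-path is closed by a direct edge.
Antisymmetric: no — w0 R w3 and w3 R w0 with w0 ≠ w3.
So R is not a partial order.

No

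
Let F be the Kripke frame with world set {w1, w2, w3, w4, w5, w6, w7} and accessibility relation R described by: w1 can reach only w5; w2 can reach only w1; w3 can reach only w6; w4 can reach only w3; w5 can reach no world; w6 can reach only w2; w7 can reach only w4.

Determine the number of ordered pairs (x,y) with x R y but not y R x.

Enumerating: (w1,w5), (w2,w1), (w3,w6), (w4,w3), (w6,w2), (w7,w4).

6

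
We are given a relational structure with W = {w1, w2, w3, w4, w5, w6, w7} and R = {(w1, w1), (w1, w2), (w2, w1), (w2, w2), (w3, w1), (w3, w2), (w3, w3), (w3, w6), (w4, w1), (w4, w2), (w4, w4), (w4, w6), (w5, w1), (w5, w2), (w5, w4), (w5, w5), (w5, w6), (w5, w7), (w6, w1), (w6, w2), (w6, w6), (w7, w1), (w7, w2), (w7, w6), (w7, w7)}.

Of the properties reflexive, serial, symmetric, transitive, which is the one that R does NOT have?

Reflexive: yes — every world is R-related to itself.
Serial: yes — every world has a successor (e.g. w1 R w1).
Symmetric: no — w3 R w1 but not w1 R w3.
Transitive: yes — every two-step R-path is closed by a direct edge.
Only symmetric fails.

symmetric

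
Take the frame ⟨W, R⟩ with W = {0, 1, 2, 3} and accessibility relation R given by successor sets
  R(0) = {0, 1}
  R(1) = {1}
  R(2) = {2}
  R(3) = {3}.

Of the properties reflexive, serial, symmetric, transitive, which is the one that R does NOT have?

Reflexive: yes — every world is R-related to itself.
Serial: yes — every world has a successor (e.g. 0 R 0).
Symmetric: no — 0 R 1 but not 1 R 0.
Transitive: yes — every two-step R-path is closed by a direct edge.
Only symmetric fails.

symmetric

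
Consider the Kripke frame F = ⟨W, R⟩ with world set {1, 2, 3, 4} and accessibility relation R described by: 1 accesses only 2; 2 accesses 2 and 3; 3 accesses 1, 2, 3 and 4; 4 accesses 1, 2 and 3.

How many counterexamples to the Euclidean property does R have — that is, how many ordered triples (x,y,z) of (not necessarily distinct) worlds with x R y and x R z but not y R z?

9

Enumerating: (3,1,1), (3,1,3), (3,1,4), (3,2,1), (3,2,4), (3,4,4), (4,1,1), (4,1,3), (4,2,1).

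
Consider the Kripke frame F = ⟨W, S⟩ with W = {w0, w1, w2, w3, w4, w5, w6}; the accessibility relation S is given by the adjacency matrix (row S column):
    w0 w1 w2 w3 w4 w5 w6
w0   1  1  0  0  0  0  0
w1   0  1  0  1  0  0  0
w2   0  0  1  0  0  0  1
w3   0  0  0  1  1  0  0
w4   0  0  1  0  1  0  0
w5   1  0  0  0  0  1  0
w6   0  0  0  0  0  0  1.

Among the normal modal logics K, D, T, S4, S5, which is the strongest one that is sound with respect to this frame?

Serial (axiom D): yes — every world has a successor (e.g. w0 S w0).
Reflexive (axiom T): yes — every world is S-related to itself.
Transitive (axiom 4): no — w0 S w1 and w1 S w3, but not w0 S w3.
Euclidean (axiom 5): no — w0 S w1 and w0 S w0, but not w1 S w0.
So F validates K, D, T; S4 would additionally require S to be transitive. The strongest is T.

T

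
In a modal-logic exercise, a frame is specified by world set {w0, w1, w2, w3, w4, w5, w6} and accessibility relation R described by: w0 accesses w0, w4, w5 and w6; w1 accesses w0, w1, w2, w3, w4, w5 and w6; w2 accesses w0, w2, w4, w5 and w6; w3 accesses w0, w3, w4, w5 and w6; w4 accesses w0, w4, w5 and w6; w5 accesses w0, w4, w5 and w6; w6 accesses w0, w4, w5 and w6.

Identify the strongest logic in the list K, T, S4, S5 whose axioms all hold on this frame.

Reflexive (axiom T): yes — every world is R-related to itself.
Transitive (axiom 4): yes — every two-step R-path is closed by a direct edge.
Euclidean (axiom 5): no — w1 R w0 and w1 R w2, but not w0 R w2.
So F validates K, T, S4; S5 would additionally require R to be Euclidean. The strongest is S4.

S4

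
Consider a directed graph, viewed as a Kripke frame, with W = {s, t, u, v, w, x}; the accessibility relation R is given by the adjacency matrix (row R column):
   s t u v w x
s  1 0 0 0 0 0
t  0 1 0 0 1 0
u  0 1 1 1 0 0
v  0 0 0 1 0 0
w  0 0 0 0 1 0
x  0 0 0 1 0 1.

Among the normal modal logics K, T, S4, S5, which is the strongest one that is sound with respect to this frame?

T

Reflexive (axiom T): yes — every world is R-related to itself.
Transitive (axiom 4): no — u R t and t R w, but not u R w.
Euclidean (axiom 5): no — u R t and u R v, but not t R v.
So F validates K, T; S4 would additionally require R to be transitive. The strongest is T.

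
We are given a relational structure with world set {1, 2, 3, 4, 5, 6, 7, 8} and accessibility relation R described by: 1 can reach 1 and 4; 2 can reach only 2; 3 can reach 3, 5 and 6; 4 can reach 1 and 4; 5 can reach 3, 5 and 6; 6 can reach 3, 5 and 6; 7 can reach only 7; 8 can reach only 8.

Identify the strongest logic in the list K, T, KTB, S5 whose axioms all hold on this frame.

S5

Reflexive (axiom T): yes — every world is R-related to itself.
Symmetric (axiom B): yes — every pair in R has its reverse in R.
Euclidean (axiom 5): yes — any two successors of a common world are R-related.
So F validates K, T, KTB, S5. The strongest is S5.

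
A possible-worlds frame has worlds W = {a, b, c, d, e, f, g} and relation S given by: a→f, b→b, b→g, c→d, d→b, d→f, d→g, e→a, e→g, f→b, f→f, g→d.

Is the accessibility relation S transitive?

No

Transitive: no — a S f and f S b, but not a S b.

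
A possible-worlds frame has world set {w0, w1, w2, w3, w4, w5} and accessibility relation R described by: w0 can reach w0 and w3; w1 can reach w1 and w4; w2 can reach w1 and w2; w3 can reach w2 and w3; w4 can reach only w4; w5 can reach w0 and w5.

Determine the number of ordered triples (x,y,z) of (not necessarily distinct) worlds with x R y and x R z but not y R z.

5

Enumerating: (w0,w3,w0), (w1,w4,w1), (w2,w1,w2), (w3,w2,w3), (w5,w0,w5).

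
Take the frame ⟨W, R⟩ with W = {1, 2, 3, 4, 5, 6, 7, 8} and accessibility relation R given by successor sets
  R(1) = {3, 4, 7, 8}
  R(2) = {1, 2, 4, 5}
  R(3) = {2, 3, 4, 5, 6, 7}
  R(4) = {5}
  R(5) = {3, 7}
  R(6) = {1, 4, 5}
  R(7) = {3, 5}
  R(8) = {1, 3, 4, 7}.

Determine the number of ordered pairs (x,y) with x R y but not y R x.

16

Enumerating: (1,3), (1,4), (1,7), (2,1), (2,4), (2,5), (3,2), (3,4), (3,6), (4,5), (6,1), (6,4), (6,5), (8,3), (8,4), (8,7).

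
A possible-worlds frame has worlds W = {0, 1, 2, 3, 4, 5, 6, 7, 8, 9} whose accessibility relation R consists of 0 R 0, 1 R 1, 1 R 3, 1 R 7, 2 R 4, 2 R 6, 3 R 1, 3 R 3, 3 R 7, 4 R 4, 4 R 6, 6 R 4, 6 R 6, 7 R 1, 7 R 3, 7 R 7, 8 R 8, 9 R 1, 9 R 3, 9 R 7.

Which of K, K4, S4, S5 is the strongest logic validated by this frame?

Transitive (axiom 4): yes — every two-step R-path is closed by a direct edge.
Reflexive (axiom T): no — 2 is not related to itself.
Euclidean (axiom 5): yes — any two successors of a common world are R-related.
So F validates K, K4; S4 would additionally require R to be reflexive. The strongest is K4.

K4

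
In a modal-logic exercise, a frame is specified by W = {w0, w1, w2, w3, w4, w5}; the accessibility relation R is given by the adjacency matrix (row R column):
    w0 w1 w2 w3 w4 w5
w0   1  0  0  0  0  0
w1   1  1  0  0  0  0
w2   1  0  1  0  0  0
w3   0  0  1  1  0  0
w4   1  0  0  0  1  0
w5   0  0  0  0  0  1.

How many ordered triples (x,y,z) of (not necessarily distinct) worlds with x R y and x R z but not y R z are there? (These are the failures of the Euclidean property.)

Enumerating: (w1,w0,w1), (w2,w0,w2), (w3,w2,w3), (w4,w0,w4).

4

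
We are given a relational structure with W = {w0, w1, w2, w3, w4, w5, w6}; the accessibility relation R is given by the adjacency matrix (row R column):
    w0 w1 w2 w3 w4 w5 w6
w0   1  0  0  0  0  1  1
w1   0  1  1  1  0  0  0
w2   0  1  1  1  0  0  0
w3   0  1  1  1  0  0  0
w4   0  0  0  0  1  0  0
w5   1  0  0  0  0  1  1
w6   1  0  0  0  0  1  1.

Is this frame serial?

Serial: yes — every world has a successor (e.g. w0 R w0).

Yes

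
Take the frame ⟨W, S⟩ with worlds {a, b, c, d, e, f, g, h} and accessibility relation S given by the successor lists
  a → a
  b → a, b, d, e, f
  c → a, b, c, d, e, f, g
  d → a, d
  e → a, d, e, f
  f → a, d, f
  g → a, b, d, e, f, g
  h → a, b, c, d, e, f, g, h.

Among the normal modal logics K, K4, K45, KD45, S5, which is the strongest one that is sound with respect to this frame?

Transitive (axiom 4): yes — every two-step S-path is closed by a direct edge.
Euclidean (axiom 5): no — b S a and b S d, but not a S d.
Serial (axiom D): yes — every world has a successor (e.g. a S a).
Reflexive (axiom T): yes — every world is S-related to itself.
So F validates K, K4; K45 would additionally require S to be Euclidean. The strongest is K4.

K4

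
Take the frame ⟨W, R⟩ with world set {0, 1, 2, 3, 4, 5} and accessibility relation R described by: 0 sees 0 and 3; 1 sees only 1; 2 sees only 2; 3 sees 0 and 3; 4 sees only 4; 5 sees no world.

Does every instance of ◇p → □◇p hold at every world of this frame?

Axiom 5 corresponds to the accessibility relation being Euclidean.
Euclidean: yes — any two successors of a common world are R-related.

Yes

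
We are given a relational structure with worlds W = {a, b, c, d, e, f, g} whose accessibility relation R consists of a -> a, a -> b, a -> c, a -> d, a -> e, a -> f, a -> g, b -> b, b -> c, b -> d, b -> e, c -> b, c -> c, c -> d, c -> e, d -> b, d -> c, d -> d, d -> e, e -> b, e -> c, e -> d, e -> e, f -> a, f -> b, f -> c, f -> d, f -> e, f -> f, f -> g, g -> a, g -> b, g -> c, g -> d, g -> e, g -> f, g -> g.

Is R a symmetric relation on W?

Symmetric: no — a R b but not b R a.

No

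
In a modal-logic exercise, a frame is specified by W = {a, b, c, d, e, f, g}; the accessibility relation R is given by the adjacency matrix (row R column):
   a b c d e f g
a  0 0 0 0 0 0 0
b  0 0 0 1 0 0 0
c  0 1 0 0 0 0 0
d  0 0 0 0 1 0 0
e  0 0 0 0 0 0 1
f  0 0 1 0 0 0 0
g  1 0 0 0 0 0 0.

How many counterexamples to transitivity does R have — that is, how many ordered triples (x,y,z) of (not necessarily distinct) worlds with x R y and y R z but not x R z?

5

Enumerating: (b,d,e), (c,b,d), (d,e,g), (e,g,a), (f,c,b).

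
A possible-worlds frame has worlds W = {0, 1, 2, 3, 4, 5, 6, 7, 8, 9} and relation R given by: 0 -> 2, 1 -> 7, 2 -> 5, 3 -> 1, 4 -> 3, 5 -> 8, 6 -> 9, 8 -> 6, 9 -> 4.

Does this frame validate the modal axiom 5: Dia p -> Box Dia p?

No

Axiom 5 corresponds to the accessibility relation being Euclidean.
Euclidean: no — 0 R 2 and 0 R 2, but not 2 R 2.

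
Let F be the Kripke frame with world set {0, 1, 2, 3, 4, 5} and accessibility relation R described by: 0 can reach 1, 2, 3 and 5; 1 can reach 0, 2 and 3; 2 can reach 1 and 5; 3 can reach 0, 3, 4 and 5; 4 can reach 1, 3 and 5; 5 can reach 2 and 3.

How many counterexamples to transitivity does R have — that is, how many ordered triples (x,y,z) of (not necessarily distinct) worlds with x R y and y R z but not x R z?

28

Enumerating: (0,1,0), (0,3,0), (0,3,4), (1,0,1), (1,0,5), (1,2,1), (1,2,5), (1,3,4), (1,3,5), (2,1,0), (2,1,2), (2,1,3), … and 16 more.
Total: 28.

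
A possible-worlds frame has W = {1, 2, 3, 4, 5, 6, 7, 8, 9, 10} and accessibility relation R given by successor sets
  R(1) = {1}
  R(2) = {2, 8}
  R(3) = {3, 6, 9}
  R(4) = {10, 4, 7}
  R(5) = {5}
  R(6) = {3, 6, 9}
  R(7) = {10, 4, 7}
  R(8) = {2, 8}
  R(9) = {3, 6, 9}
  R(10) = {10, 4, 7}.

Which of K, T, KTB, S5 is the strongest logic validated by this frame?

Reflexive (axiom T): yes — every world is R-related to itself.
Symmetric (axiom B): yes — every pair in R has its reverse in R.
Euclidean (axiom 5): yes — any two successors of a common world are R-related.
So F validates K, T, KTB, S5. The strongest is S5.

S5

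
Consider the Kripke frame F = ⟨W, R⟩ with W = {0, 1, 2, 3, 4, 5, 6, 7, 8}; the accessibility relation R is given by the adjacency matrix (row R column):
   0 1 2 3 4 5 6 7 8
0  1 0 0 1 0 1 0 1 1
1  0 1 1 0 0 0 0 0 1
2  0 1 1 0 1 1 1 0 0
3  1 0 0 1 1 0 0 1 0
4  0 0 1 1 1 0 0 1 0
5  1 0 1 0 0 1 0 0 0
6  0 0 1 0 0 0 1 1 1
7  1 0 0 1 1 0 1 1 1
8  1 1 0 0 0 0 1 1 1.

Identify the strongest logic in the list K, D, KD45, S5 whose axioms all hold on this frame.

Serial (axiom D): yes — every world has a successor (e.g. 0 R 0).
Euclidean (axiom 5): no — 0 R 3 and 0 R 5, but not 3 R 5.
Transitive (axiom 4): no — 0 R 3 and 3 R 4, but not 0 R 4.
Reflexive (axiom T): yes — every world is R-related to itself.
So F validates K, D; KD45 would additionally require R to be Euclidean and transitive. The strongest is D.

D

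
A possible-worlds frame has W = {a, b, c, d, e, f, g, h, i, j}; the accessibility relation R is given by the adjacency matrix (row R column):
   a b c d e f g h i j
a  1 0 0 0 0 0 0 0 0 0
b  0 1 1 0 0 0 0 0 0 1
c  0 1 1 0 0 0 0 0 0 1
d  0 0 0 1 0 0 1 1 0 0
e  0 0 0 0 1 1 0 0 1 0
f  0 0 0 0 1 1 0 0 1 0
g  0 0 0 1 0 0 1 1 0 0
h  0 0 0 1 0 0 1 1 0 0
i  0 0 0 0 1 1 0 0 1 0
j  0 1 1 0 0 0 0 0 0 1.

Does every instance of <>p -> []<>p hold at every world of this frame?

By correspondence theory, 5 is valid on a frame iff R is Euclidean.
Euclidean: yes — any two successors of a common world are R-related.

Yes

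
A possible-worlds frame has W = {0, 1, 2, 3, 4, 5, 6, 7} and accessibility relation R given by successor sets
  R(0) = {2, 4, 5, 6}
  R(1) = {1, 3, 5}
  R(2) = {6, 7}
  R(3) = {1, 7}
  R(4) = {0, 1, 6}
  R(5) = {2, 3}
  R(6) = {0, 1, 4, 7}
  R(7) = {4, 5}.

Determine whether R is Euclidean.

Euclidean: no — 0 R 2 and 0 R 4, but not 2 R 4.

No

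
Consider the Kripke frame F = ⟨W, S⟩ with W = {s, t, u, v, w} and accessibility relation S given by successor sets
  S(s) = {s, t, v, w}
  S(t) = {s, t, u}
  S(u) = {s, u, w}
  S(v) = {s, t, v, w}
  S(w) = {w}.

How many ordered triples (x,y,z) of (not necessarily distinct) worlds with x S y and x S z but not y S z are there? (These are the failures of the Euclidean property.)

Enumerating: (s,t,v), (s,t,w), (s,w,s), (s,w,t), (s,w,v), (t,s,u), (t,u,t), (u,s,u), (u,w,s), (u,w,u), (v,t,v), (v,t,w), (v,w,s), (v,w,t), (v,w,v).

15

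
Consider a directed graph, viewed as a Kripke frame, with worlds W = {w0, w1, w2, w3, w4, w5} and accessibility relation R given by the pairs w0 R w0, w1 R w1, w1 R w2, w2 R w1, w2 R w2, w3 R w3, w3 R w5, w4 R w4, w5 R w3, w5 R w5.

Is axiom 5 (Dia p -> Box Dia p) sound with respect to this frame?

Yes

By correspondence theory, 5 is valid on a frame iff R is Euclidean.
Euclidean: yes — any two successors of a common world are R-related.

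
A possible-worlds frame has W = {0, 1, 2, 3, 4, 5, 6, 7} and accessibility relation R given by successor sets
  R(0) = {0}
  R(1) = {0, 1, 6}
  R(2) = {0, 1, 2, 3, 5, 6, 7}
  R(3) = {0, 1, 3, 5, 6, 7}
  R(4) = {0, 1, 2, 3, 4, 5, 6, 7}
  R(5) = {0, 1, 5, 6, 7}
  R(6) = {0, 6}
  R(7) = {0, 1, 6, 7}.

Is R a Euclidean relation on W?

Euclidean: no — 1 R 0 and 1 R 6, but not 0 R 6.

No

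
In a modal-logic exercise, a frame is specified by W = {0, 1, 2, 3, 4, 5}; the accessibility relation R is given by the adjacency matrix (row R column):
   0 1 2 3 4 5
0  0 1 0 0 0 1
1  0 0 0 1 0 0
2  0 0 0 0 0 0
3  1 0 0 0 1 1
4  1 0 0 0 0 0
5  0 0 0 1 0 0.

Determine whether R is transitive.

No

Transitive: no — 0 R 1 and 1 R 3, but not 0 R 3.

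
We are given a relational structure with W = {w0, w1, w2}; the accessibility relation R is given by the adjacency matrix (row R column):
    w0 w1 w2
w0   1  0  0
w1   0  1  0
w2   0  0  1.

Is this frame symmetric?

Symmetric: yes — every pair in R has its reverse in R.

Yes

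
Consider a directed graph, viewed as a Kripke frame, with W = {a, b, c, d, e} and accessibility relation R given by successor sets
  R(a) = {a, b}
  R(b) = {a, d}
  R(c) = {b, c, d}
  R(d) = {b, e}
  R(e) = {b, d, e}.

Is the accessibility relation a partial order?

Reflexive: no — b is not related to itself.
Transitive: no — a R b and b R d, but not a R d.
Antisymmetric: no — a R b and b R a with a ≠ b.
So R is not a partial order.

No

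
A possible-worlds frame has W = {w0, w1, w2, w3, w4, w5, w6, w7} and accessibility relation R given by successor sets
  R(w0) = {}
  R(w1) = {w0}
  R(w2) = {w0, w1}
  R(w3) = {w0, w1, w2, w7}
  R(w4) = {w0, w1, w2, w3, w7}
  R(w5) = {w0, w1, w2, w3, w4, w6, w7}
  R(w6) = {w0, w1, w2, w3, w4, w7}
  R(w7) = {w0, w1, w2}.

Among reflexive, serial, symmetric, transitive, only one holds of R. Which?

transitive

Reflexive: no — w0 is not related to itself.
Serial: no — w0 has no R-successor.
Symmetric: no — w1 R w0 but not w0 R w1.
Transitive: yes — every two-step R-path is closed by a direct edge.
Only transitive holds.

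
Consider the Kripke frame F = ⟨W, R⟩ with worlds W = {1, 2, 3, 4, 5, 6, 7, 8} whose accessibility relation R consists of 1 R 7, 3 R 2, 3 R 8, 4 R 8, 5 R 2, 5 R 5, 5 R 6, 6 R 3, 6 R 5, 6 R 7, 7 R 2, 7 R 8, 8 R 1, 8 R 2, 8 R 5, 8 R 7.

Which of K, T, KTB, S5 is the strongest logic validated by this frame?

Reflexive (axiom T): no — 1 is not related to itself.
Symmetric (axiom B): no — 1 R 7 but not 7 R 1.
Euclidean (axiom 5): no — 3 R 2 and 3 R 8, but not 2 R 8.
So F validates K; T would additionally require R to be reflexive. The strongest is K.

K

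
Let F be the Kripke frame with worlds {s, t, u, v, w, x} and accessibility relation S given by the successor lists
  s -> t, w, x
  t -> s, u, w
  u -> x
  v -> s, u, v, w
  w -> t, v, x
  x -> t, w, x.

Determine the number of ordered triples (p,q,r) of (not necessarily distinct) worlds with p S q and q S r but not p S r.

26

Enumerating: (s,t,s), (s,t,u), (s,w,v), (t,s,t), (t,s,x), (t,u,x), (t,w,t), (t,w,v), (t,w,x), (u,x,t), (u,x,w), (v,s,t), … and 14 more.
Total: 26.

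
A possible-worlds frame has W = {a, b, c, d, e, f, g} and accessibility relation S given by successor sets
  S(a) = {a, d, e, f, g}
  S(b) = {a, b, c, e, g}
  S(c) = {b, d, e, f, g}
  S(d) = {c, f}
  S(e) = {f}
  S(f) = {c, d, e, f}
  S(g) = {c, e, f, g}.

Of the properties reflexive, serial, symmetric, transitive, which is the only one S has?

Reflexive: no — c is not related to itself.
Serial: yes — every world has a successor (e.g. a S a).
Symmetric: no — a S d but not d S a.
Transitive: no — a S d and d S c, but not a S c.
Only serial holds.

serial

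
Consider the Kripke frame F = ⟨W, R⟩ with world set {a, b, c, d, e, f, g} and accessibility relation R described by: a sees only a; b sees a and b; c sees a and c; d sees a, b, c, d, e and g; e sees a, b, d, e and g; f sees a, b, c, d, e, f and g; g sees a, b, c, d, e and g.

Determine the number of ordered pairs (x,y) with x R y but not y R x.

Enumerating: (b,a), (c,a), (d,a), (d,b), (d,c), (e,a), (e,b), (f,a), (f,b), (f,c), (f,d), (f,e), (f,g), (g,a), (g,b), (g,c).

16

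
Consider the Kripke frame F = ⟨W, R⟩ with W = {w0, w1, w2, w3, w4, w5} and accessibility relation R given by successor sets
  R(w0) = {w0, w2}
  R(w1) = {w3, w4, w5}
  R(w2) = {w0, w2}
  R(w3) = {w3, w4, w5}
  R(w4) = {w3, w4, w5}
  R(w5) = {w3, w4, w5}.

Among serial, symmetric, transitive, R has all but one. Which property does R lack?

symmetric

Serial: yes — every world has a successor (e.g. w0 R w0).
Symmetric: no — w1 R w3 but not w3 R w1.
Transitive: yes — every two-step R-path is closed by a direct edge.
Only symmetric fails.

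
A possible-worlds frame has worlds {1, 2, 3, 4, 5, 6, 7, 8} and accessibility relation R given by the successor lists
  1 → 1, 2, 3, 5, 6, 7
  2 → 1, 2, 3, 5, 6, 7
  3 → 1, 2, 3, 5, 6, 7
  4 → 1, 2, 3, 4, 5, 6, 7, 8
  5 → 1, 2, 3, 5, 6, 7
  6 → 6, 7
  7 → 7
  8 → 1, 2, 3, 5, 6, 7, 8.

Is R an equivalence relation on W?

No

Reflexive: yes — every world is R-related to itself.
Symmetric: no — 1 R 6 but not 6 R 1.
Transitive: yes — every two-step R-path is closed by a direct edge.
So R is not an equivalence relation.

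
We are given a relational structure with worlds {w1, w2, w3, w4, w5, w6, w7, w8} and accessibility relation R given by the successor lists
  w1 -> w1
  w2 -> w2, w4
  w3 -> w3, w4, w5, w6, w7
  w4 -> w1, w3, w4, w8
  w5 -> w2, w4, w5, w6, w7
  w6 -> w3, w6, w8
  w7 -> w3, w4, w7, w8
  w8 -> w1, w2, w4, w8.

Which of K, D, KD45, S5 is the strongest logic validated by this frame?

Serial (axiom D): yes — every world has a successor (e.g. w1 R w1).
Euclidean (axiom 5): no — w3 R w4 and w3 R w5, but not w4 R w5.
Transitive (axiom 4): no — w2 R w4 and w4 R w1, but not w2 R w1.
Reflexive (axiom T): yes — every world is R-related to itself.
So F validates K, D; KD45 would additionally require R to be Euclidean and transitive. The strongest is D.

D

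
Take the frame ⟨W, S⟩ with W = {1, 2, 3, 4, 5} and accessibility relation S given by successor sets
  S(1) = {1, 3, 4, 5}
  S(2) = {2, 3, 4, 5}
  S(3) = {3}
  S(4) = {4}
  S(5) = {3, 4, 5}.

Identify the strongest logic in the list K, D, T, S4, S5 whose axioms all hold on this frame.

S4

Serial (axiom D): yes — every world has a successor (e.g. 1 S 1).
Reflexive (axiom T): yes — every world is S-related to itself.
Transitive (axiom 4): yes — every two-step S-path is closed by a direct edge.
Euclidean (axiom 5): no — 1 S 3 and 1 S 4, but not 3 S 4.
So F validates K, D, T, S4; S5 would additionally require S to be Euclidean. The strongest is S4.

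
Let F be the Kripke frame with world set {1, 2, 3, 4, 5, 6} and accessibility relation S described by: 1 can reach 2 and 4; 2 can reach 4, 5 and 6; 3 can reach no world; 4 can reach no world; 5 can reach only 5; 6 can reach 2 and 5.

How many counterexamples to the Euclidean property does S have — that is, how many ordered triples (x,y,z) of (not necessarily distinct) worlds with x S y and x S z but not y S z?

12

Enumerating: (1,2,2), (1,4,2), (1,4,4), (2,4,4), (2,4,5), (2,4,6), (2,5,4), (2,5,6), (2,6,4), (2,6,6), (6,2,2), (6,5,2).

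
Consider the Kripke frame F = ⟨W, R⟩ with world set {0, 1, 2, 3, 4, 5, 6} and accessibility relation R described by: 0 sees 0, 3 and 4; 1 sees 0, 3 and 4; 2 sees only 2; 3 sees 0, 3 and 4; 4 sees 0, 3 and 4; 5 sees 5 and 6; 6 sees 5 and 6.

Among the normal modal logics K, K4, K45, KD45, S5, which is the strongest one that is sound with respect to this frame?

KD45

Transitive (axiom 4): yes — every two-step R-path is closed by a direct edge.
Euclidean (axiom 5): yes — any two successors of a common world are R-related.
Serial (axiom D): yes — every world has a successor (e.g. 0 R 0).
Reflexive (axiom T): no — 1 is not related to itself.
So F validates K, K4, K45, KD45; S5 would additionally require R to be reflexive. The strongest is KD45.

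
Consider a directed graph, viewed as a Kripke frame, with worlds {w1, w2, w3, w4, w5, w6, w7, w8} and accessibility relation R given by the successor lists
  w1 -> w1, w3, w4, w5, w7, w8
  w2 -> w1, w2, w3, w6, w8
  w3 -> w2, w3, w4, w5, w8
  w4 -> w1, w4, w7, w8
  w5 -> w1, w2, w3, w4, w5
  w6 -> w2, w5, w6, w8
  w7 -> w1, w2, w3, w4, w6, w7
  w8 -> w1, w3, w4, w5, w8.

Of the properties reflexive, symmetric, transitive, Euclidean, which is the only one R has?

Reflexive: yes — every world is R-related to itself.
Symmetric: no — w1 R w3 but not w3 R w1.
Transitive: no — w1 R w3 and w3 R w2, but not w1 R w2.
Euclidean: no — w1 R w3 and w1 R w7, but not w3 R w7.
Only reflexive holds.

reflexive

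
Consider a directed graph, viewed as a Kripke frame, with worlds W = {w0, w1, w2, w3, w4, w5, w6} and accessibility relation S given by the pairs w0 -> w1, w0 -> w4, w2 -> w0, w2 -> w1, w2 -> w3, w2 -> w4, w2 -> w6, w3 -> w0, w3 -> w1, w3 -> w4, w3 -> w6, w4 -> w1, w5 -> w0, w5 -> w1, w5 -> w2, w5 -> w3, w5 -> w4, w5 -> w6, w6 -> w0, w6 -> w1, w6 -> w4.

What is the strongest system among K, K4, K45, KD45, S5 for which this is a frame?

Transitive (axiom 4): yes — every two-step S-path is closed by a direct edge.
Euclidean (axiom 5): no — w0 S w1 and w0 S w4, but not w1 S w4.
Serial (axiom D): no — w1 has no S-successor.
Reflexive (axiom T): no — w0 is not related to itself.
So F validates K, K4; K45 would additionally require S to be Euclidean. The strongest is K4.

K4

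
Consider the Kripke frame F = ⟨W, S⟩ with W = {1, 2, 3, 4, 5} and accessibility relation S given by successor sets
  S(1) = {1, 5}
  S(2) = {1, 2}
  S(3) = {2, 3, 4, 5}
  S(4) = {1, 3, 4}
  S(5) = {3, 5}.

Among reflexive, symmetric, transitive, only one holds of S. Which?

Reflexive: yes — every world is S-related to itself.
Symmetric: no — 1 S 5 but not 5 S 1.
Transitive: no — 1 S 5 and 5 S 3, but not 1 S 3.
Only reflexive holds.

reflexive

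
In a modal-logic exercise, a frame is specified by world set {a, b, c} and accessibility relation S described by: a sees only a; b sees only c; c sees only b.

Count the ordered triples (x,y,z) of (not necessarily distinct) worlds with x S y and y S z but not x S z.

2

Enumerating: (b,c,b), (c,b,c).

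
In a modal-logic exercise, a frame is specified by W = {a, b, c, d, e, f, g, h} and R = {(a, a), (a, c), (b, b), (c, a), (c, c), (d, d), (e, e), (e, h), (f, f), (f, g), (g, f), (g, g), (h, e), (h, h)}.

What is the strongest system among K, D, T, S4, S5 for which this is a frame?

S5

Serial (axiom D): yes — every world has a successor (e.g. a R a).
Reflexive (axiom T): yes — every world is R-related to itself.
Transitive (axiom 4): yes — every two-step R-path is closed by a direct edge.
Euclidean (axiom 5): yes — any two successors of a common world are R-related.
So F validates K, D, T, S4, S5. The strongest is S5.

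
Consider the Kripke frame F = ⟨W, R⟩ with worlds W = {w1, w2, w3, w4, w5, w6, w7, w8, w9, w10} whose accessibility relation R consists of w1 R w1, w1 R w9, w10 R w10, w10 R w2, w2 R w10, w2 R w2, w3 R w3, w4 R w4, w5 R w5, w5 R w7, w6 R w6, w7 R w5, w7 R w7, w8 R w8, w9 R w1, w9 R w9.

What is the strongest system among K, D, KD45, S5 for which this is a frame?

Serial (axiom D): yes — every world has a successor (e.g. w1 R w1).
Euclidean (axiom 5): yes — any two successors of a common world are R-related.
Transitive (axiom 4): yes — every two-step R-path is closed by a direct edge.
Reflexive (axiom T): yes — every world is R-related to itself.
So F validates K, D, KD45, S5. The strongest is S5.

S5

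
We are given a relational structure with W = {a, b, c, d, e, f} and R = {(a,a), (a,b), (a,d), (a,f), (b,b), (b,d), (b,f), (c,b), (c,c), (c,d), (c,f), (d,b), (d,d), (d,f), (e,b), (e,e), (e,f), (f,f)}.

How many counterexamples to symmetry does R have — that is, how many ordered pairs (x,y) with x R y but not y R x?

10

Enumerating: (a,b), (a,d), (a,f), (b,f), (c,b), (c,d), (c,f), (d,f), (e,b), (e,f).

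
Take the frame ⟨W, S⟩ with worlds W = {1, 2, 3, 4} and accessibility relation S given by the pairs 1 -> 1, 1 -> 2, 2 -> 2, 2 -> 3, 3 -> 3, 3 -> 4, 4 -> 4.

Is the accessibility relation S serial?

Yes

Serial: yes — every world has a successor (e.g. 1 S 1).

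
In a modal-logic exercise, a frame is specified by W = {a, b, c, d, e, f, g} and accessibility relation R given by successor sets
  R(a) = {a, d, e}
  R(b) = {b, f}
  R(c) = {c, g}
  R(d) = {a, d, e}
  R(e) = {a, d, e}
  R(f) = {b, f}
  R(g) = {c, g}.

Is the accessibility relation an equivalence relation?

Reflexive: yes — every world is R-related to itself.
Symmetric: yes — every pair in R has its reverse in R.
Transitive: yes — every two-step R-path is closed by a direct edge.
So R is an equivalence relation.

Yes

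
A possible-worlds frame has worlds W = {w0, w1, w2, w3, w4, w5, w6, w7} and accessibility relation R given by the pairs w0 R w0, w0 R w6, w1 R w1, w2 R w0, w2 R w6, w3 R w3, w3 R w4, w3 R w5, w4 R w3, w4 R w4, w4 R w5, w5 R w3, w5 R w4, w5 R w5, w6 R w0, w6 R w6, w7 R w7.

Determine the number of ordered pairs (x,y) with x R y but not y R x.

Enumerating: (w2,w0), (w2,w6).

2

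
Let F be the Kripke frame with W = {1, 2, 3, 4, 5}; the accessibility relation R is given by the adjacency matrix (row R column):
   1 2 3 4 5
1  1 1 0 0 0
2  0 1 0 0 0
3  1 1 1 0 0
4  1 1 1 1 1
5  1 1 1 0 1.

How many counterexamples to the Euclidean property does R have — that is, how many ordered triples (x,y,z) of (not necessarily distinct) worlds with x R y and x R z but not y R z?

Enumerating: (1,2,1), (3,1,3), (3,2,1), (3,2,3), (4,1,3), (4,1,4), (4,1,5), (4,2,1), (4,2,3), (4,2,4), (4,2,5), (4,3,4), … and 8 more.
Total: 20.

20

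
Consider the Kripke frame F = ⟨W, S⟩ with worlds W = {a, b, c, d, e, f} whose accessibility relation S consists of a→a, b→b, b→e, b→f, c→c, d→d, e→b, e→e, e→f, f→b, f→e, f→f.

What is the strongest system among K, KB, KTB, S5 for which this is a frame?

S5

Symmetric (axiom B): yes — every pair in S has its reverse in S.
Reflexive (axiom T): yes — every world is S-related to itself.
Euclidean (axiom 5): yes — any two successors of a common world are S-related.
So F validates K, KB, KTB, S5. The strongest is S5.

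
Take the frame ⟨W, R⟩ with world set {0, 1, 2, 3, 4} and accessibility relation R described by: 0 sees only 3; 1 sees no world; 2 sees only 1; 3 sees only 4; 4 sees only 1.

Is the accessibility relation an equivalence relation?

Reflexive: no — 0 is not related to itself.
Symmetric: no — 0 R 3 but not 3 R 0.
Transitive: no — 0 R 3 and 3 R 4, but not 0 R 4.
So R is not an equivalence relation.

No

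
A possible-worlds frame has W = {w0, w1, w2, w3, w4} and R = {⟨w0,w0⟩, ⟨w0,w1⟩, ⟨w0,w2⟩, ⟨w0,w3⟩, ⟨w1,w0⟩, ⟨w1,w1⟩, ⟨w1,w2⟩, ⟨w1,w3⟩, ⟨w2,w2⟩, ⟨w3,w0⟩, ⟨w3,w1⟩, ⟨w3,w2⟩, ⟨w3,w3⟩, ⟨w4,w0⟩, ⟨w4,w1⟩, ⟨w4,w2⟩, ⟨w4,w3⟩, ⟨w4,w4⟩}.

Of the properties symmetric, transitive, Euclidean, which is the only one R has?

transitive

Symmetric: no — w0 R w2 but not w2 R w0.
Transitive: yes — every two-step R-path is closed by a direct edge.
Euclidean: no — w0 R w2 and w0 R w1, but not w2 R w1.
Only transitive holds.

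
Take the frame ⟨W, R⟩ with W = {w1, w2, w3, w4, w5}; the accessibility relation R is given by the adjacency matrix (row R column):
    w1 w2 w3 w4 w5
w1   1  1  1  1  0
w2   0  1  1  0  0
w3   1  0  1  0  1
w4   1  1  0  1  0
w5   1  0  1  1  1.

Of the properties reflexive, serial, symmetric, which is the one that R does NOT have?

symmetric

Reflexive: yes — every world is R-related to itself.
Serial: yes — every world has a successor (e.g. w1 R w1).
Symmetric: no — w1 R w2 but not w2 R w1.
Only symmetric fails.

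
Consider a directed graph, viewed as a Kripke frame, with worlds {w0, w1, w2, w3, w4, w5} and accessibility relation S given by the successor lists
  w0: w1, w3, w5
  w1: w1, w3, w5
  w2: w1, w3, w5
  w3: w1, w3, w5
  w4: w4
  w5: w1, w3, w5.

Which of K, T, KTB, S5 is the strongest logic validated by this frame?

K

Reflexive (axiom T): no — w0 is not related to itself.
Symmetric (axiom B): no — w0 S w1 but not w1 S w0.
Euclidean (axiom 5): yes — any two successors of a common world are S-related.
So F validates K; T would additionally require S to be reflexive. The strongest is K.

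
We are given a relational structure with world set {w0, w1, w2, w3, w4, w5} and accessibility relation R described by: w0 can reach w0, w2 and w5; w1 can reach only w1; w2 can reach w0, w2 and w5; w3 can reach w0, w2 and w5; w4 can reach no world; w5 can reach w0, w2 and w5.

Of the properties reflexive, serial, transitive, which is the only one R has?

Reflexive: no — w3 is not related to itself.
Serial: no — w4 has no R-successor.
Transitive: yes — every two-step R-path is closed by a direct edge.
Only transitive holds.

transitive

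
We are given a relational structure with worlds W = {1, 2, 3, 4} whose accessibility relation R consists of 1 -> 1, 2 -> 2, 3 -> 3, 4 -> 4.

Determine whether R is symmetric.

Symmetric: yes — every pair in R has its reverse in R.

Yes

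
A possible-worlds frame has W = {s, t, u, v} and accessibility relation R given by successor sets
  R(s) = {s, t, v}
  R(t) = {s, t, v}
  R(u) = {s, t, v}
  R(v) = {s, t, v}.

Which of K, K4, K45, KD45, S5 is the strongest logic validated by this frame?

Transitive (axiom 4): yes — every two-step R-path is closed by a direct edge.
Euclidean (axiom 5): yes — any two successors of a common world are R-related.
Serial (axiom D): yes — every world has a successor (e.g. s R s).
Reflexive (axiom T): no — u is not related to itself.
So F validates K, K4, K45, KD45; S5 would additionally require R to be reflexive. The strongest is KD45.

KD45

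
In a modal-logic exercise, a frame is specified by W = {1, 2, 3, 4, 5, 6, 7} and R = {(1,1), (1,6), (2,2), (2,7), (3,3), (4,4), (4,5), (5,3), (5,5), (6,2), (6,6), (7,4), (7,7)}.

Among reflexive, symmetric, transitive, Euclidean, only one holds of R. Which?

Reflexive: yes — every world is R-related to itself.
Symmetric: no — 1 R 6 but not 6 R 1.
Transitive: no — 1 R 6 and 6 R 2, but not 1 R 2.
Euclidean: no — 1 R 6 and 1 R 1, but not 6 R 1.
Only reflexive holds.

reflexive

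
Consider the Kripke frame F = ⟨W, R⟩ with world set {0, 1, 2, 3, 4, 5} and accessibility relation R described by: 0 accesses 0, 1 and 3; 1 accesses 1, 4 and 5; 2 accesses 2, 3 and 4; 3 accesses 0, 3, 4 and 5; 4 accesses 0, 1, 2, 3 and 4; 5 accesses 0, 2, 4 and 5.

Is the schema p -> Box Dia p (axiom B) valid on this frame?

No

The schema B characterises exactly the symmetric frames.
Symmetric: no — 0 R 1 but not 1 R 0.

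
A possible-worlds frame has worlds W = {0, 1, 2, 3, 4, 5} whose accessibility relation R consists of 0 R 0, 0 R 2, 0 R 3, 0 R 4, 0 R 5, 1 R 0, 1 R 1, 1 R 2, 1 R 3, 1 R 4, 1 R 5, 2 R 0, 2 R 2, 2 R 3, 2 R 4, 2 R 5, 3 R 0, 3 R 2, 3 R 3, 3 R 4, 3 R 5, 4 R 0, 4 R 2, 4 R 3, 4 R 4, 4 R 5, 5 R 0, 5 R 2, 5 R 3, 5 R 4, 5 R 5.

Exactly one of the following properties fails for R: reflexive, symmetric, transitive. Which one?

symmetric

Reflexive: yes — every world is R-related to itself.
Symmetric: no — 1 R 0 but not 0 R 1.
Transitive: yes — every two-step R-path is closed by a direct edge.
Only symmetric fails.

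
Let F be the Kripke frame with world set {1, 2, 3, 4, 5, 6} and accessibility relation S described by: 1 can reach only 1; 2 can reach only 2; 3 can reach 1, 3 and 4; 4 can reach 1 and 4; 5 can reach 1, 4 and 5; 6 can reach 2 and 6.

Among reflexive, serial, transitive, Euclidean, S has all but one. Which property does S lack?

Reflexive: yes — every world is S-related to itself.
Serial: yes — every world has a successor (e.g. 1 S 1).
Transitive: yes — every two-step S-path is closed by a direct edge.
Euclidean: no — 3 S 1 and 3 S 4, but not 1 S 4.
Only Euclidean fails.

Euclidean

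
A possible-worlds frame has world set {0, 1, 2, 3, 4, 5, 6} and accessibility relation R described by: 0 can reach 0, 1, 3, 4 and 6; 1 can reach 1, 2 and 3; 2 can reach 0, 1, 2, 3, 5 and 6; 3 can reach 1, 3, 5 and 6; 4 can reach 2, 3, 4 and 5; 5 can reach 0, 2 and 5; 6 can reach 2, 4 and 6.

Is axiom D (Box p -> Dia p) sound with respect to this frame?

Yes

The schema D characterises exactly the serial frames.
Serial: yes — every world has a successor (e.g. 0 R 0).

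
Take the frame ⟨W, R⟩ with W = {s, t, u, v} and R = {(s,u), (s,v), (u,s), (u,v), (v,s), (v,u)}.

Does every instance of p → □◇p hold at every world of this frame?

Axiom B corresponds to the accessibility relation being symmetric.
Symmetric: yes — every pair in R has its reverse in R.

Yes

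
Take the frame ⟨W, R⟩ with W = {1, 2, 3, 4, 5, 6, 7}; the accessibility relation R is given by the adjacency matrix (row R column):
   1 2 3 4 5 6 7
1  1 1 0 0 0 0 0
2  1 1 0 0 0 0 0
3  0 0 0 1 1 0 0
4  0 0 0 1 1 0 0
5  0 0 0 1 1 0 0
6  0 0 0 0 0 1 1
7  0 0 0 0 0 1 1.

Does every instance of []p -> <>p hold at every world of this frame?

By correspondence theory, D is valid on a frame iff R is serial.
Serial: yes — every world has a successor (e.g. 1 R 1).

Yes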